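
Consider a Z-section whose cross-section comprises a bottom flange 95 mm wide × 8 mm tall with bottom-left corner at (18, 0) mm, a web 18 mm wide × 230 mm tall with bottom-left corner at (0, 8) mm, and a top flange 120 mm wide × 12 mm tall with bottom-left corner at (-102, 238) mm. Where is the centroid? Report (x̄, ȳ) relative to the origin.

bottom flange: A = 95 × 8 = 760.00, centroid at (65.50, 4.00).
web: A = 18 × 230 = 4140.00, centroid at (9.00, 123.00).
top flange: A = 120 × 12 = 1440.00, centroid at (-42.00, 244.00).
ΣA = 6340.00 mm², ΣAx̄ = 26560.00 mm³, ΣAȳ = 863620.00 mm³.
x̄ = 26560.00/6340.00 = 4.19 mm; ȳ = 863620.00/6340.00 = 136.22 mm.

x̄ = 4.19 mm, ȳ = 136.22 mm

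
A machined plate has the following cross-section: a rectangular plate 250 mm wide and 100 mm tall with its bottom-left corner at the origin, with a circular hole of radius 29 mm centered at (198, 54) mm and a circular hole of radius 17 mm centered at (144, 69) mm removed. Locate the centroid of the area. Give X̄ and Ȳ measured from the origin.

plate: A = 250 × 100 = 25000.00, centroid at (125.00, 50.00).
hole 1: A = −π·29² = -2642.08, centroid at (198.00, 54.00).
hole 2: A = −π·17² = -907.92, centroid at (144.00, 69.00).
ΣA = 21450.00 mm²
ΣAX̄ = (25000.00)(125.00) + (-2642.08)(198.00) + (-907.92)(144.00) = 2471127.75 mm³
ΣAȲ = (25000.00)(50.00) + (-2642.08)(54.00) + (-907.92)(69.00) = 1044681.21 mm³
X̄ = 2471127.75 / 21450.00 = 115.20 mm
Ȳ = 1044681.21 / 21450.00 = 48.70 mm

X̄ = 115.20 mm, Ȳ = 48.70 mm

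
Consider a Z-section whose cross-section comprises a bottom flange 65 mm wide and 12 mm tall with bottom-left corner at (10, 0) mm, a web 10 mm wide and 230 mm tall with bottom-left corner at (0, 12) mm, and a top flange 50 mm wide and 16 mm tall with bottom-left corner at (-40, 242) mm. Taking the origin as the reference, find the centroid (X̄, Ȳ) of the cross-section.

Part | A | x̄ᵢ | ȳᵢ | A·x̄ᵢ | A·ȳᵢ
bottom flange | 780.00 | 42.50 | 6.00 | 33150.00 | 4680.00
web | 2300.00 | 5.00 | 127.00 | 11500.00 | 292100.00
top flange | 800.00 | -15.00 | 250.00 | -12000.00 | 200000.00
Σ | 3880.00 |  |  | 32650.00 | 496780.00
X̄ = 32650.00 / 3880.00 = 8.41 mm
Ȳ = 496780.00 / 3880.00 = 128.04 mm

X̄ = 8.41 mm, Ȳ = 128.04 mm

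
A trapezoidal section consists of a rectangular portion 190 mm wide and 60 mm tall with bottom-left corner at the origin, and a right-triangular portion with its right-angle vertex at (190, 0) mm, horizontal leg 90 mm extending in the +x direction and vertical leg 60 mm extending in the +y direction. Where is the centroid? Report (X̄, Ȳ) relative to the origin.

X̄ = 118.94 mm, Ȳ = 28.09 mm

Part | A | x̄ᵢ | ȳᵢ | A·x̄ᵢ | A·ȳᵢ
rectangular portion | 11400.00 | 95.00 | 30.00 | 1083000.00 | 342000.00
triangular portion | 2700.00 | 220.00 | 20.00 | 594000.00 | 54000.00
Σ | 14100.00 |  |  | 1677000.00 | 396000.00
X̄ = 1677000.00 / 14100.00 = 118.94 mm
Ȳ = 396000.00 / 14100.00 = 28.09 mm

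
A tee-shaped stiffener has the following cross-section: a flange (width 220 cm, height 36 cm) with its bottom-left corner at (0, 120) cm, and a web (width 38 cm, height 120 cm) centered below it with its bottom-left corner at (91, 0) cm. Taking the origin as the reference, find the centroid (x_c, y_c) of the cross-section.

web: A = 38 × 120 = 4560.00, centroid at (110.00, 60.00).
flange: A = 220 × 36 = 7920.00, centroid at (110.00, 138.00).
ΣA = 12480.00 cm², ΣAx_c = 1372800.00 cm³, ΣAy_c = 1366560.00 cm³.
x_c = 1372800.00/12480.00 = 110.00 cm; y_c = 1366560.00/12480.00 = 109.50 cm.

x_c = 110.00 cm, y_c = 109.50 cm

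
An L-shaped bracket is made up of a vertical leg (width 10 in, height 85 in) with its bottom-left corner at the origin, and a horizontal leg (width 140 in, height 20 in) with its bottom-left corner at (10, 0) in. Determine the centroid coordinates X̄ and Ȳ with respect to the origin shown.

vertical leg: A = 10 × 85 = 850.00, centroid at (5.00, 42.50).
horizontal leg: A = 140 × 20 = 2800.00, centroid at (80.00, 10.00).
ΣA = 3650.00 in², ΣAX̄ = 228250.00 in³, ΣAȲ = 64125.00 in³.
X̄ = 228250.00/3650.00 = 62.53 in; Ȳ = 64125.00/3650.00 = 17.57 in.

X̄ = 62.53 in, Ȳ = 17.57 in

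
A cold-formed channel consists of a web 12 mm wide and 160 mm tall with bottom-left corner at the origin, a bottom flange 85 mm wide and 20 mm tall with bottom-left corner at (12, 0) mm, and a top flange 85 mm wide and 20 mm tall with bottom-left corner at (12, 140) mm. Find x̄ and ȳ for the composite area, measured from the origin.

x̄ = 37.00 mm, ȳ = 80.00 mm

web: A = 12 × 160 = 1920.00, centroid at (6.00, 80.00).
bottom flange: A = 85 × 20 = 1700.00, centroid at (54.50, 10.00).
top flange: A = 85 × 20 = 1700.00, centroid at (54.50, 150.00).
ΣA = 5320.00 mm², ΣAx̄ = 196820.00 mm³, ΣAȳ = 425600.00 mm³.
x̄ = 196820.00/5320.00 = 37.00 mm; ȳ = 425600.00/5320.00 = 80.00 mm.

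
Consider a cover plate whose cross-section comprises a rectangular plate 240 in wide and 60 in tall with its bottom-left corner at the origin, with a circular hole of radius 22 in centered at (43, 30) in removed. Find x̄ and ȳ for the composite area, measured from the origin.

Part | A | x̄ᵢ | ȳᵢ | A·x̄ᵢ | A·ȳᵢ
plate | 14400.00 | 120.00 | 30.00 | 1728000.00 | 432000.00
hole | -1520.53 | 43.00 | 30.00 | -65382.83 | -45615.93
Σ | 12879.47 |  |  | 1662617.17 | 386384.07
x̄ = 1662617.17 / 12879.47 = 129.09 in
ȳ = 386384.07 / 12879.47 = 30.00 in

x̄ = 129.09 in, ȳ = 30.00 in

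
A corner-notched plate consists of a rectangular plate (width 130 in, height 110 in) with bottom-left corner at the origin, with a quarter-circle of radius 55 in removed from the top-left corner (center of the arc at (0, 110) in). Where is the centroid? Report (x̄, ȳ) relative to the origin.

x̄ = 73.30 in, ȳ = 48.69 in

plate: A = 130 × 110 = 14300.00, centroid at (65.00, 55.00).
removed quarter-circle: A = −¼π·55² = -2375.83, centroid at (23.34, 86.66).
ΣA = 11924.17 in², ΣAx̄ = 874041.67 in³, ΣAȳ = 580617.09 in³.
x̄ = 874041.67/11924.17 = 73.30 in; ȳ = 580617.09/11924.17 = 48.69 in.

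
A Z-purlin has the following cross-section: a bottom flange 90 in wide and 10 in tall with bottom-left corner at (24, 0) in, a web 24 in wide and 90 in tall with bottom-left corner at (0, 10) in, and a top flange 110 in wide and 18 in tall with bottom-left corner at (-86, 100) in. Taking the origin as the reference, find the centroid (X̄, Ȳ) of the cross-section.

Part | A | x̄ᵢ | ȳᵢ | A·x̄ᵢ | A·ȳᵢ
bottom flange | 900.00 | 69.00 | 5.00 | 62100.00 | 4500.00
web | 2160.00 | 12.00 | 55.00 | 25920.00 | 118800.00
top flange | 1980.00 | -31.00 | 109.00 | -61380.00 | 215820.00
Σ | 5040.00 |  |  | 26640.00 | 339120.00
X̄ = 26640.00 / 5040.00 = 5.29 in
Ȳ = 339120.00 / 5040.00 = 67.29 in

X̄ = 5.29 in, Ȳ = 67.29 in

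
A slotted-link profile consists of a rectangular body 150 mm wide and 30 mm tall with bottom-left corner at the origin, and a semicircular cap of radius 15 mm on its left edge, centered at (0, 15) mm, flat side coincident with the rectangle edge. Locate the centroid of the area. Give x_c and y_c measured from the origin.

Part | A | x̄ᵢ | ȳᵢ | A·x̄ᵢ | A·ȳᵢ
rectangular body | 4500.00 | 75.00 | 15.00 | 337500.00 | 67500.00
semicircular end | 353.43 | -6.37 | 15.00 | -2250.00 | 5301.44
Σ | 4853.43 |  |  | 335250.00 | 72801.44
x_c = 335250.00 / 4853.43 = 69.07 mm
y_c = 72801.44 / 4853.43 = 15.00 mm

x_c = 69.07 mm, y_c = 15.00 mm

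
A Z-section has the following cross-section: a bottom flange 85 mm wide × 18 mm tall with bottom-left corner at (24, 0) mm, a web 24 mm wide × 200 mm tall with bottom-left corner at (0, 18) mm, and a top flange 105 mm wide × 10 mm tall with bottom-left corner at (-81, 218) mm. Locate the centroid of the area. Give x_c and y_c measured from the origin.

bottom flange: A = 85 × 18 = 1530.00, centroid at (66.50, 9.00).
web: A = 24 × 200 = 4800.00, centroid at (12.00, 118.00).
top flange: A = 105 × 10 = 1050.00, centroid at (-28.50, 223.00).
ΣA = 7380.00 mm², ΣAx_c = 129420.00 mm³, ΣAy_c = 814320.00 mm³.
x_c = 129420.00/7380.00 = 17.54 mm; y_c = 814320.00/7380.00 = 110.34 mm.

x_c = 17.54 mm, y_c = 110.34 mm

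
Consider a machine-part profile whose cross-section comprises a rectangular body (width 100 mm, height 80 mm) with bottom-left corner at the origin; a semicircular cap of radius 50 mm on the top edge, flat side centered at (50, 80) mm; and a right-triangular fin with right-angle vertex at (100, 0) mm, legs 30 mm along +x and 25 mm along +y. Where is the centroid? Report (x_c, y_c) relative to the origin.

Part | A | x̄ᵢ | ȳᵢ | A·x̄ᵢ | A·ȳᵢ
rectangular body | 8000.00 | 50.00 | 40.00 | 400000.00 | 320000.00
semicircular top | 3926.99 | 50.00 | 101.22 | 196349.54 | 397492.60
triangular fin | 375.00 | 110.00 | 8.33 | 41250.00 | 3125.00
Σ | 12301.99 |  |  | 637599.54 | 720617.60
x_c = 637599.54 / 12301.99 = 51.83 mm
y_c = 720617.60 / 12301.99 = 58.58 mm

x_c = 51.83 mm, y_c = 58.58 mm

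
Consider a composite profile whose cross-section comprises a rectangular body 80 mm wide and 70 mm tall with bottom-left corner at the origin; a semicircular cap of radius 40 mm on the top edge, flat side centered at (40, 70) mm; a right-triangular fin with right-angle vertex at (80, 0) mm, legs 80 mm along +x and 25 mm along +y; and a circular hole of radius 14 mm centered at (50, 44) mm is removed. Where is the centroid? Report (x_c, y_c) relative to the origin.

x_c = 47.12 mm, y_c = 46.58 mm

rectangular body: A = 80 × 70 = 5600.00, centroid at (40.00, 35.00).
semicircular top: A = ½π·40² = 2513.27, centroid at (40.00, 86.98).
triangular fin: A = ½·80·25 = 1000.00, centroid at (106.67, 8.33).
hole: A = −π·14² = -615.75, centroid at (50.00, 44.00).
ΣA = 8497.52 mm²
ΣAx_c = (5600.00)(40.00) + (2513.27)(40.00) + (1000.00)(106.67) + (-615.75)(50.00) = 400410.02 mm³
ΣAy_c = (5600.00)(35.00) + (2513.27)(86.98) + (1000.00)(8.33) + (-615.75)(44.00) = 395836.09 mm³
x_c = 400410.02 / 8497.52 = 47.12 mm
y_c = 395836.09 / 8497.52 = 46.58 mm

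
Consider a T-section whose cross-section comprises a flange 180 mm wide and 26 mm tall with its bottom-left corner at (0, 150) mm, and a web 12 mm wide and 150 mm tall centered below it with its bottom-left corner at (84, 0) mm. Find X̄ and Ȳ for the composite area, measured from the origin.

X̄ = 90.00 mm, Ȳ = 138.56 mm

web: A = 12 × 150 = 1800.00, centroid at (90.00, 75.00).
flange: A = 180 × 26 = 4680.00, centroid at (90.00, 163.00).
ΣA = 6480.00 mm²
ΣAX̄ = (1800.00)(90.00) + (4680.00)(90.00) = 583200.00 mm³
ΣAȲ = (1800.00)(75.00) + (4680.00)(163.00) = 897840.00 mm³
X̄ = 583200.00 / 6480.00 = 90.00 mm
Ȳ = 897840.00 / 6480.00 = 138.56 mm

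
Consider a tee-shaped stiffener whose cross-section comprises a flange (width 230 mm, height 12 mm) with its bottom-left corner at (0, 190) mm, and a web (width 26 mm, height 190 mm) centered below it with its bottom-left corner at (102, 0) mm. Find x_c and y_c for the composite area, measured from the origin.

x_c = 115.00 mm, y_c = 131.20 mm

web: A = 26 × 190 = 4940.00, centroid at (115.00, 95.00).
flange: A = 230 × 12 = 2760.00, centroid at (115.00, 196.00).
ΣA = 7700.00 mm²
ΣAx_c = (4940.00)(115.00) + (2760.00)(115.00) = 885500.00 mm³
ΣAy_c = (4940.00)(95.00) + (2760.00)(196.00) = 1010260.00 mm³
x_c = 885500.00 / 7700.00 = 115.00 mm
y_c = 1010260.00 / 7700.00 = 131.20 mm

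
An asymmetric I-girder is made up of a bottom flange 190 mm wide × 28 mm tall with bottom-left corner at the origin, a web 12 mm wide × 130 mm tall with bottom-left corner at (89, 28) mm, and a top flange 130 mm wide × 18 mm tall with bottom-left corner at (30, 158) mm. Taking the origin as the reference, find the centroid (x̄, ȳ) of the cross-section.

bottom flange: A = 190 × 28 = 5320.00, centroid at (95.00, 14.00).
web: A = 12 × 130 = 1560.00, centroid at (95.00, 93.00).
top flange: A = 130 × 18 = 2340.00, centroid at (95.00, 167.00).
ΣA = 9220.00 mm²
ΣAx̄ = (5320.00)(95.00) + (1560.00)(95.00) + (2340.00)(95.00) = 875900.00 mm³
ΣAȳ = (5320.00)(14.00) + (1560.00)(93.00) + (2340.00)(167.00) = 610340.00 mm³
x̄ = 875900.00 / 9220.00 = 95.00 mm
ȳ = 610340.00 / 9220.00 = 66.20 mm

x̄ = 95.00 mm, ȳ = 66.20 mm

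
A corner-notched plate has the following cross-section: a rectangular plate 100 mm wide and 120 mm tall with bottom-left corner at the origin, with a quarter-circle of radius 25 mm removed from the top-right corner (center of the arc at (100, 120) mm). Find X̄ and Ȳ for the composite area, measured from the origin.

plate: A = 100 × 120 = 12000.00, centroid at (50.00, 60.00).
removed quarter-circle: A = −¼π·25² = -490.87, centroid at (89.39, 109.39).
ΣA = 11509.13 mm²
ΣAX̄ = (12000.00)(50.00) + (-490.87)(89.39) = 556120.95 mm³
ΣAȲ = (12000.00)(60.00) + (-490.87)(109.39) = 666303.47 mm³
X̄ = 556120.95 / 11509.13 = 48.32 mm
Ȳ = 666303.47 / 11509.13 = 57.89 mm

X̄ = 48.32 mm, Ȳ = 57.89 mm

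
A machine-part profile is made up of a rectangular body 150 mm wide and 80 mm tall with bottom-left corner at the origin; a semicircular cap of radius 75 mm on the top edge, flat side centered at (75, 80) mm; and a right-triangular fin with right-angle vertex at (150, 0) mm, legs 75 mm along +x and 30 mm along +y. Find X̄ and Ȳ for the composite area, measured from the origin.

Part | A | x̄ᵢ | ȳᵢ | A·x̄ᵢ | A·ȳᵢ
rectangular body | 12000.00 | 75.00 | 40.00 | 900000.00 | 480000.00
semicircular top | 8835.73 | 75.00 | 111.83 | 662679.70 | 988108.35
triangular fin | 1125.00 | 175.00 | 10.00 | 196875.00 | 11250.00
Σ | 21960.73 |  |  | 1759554.70 | 1479358.35
X̄ = 1759554.70 / 21960.73 = 80.12 mm
Ȳ = 1479358.35 / 21960.73 = 67.36 mm

X̄ = 80.12 mm, Ȳ = 67.36 mm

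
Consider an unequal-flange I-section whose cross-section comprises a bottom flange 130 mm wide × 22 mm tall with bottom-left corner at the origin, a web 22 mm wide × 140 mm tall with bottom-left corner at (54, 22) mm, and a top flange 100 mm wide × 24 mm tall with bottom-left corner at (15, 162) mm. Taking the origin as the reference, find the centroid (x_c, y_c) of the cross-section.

x_c = 65.00 mm, y_c = 87.82 mm

bottom flange: A = 130 × 22 = 2860.00, centroid at (65.00, 11.00).
web: A = 22 × 140 = 3080.00, centroid at (65.00, 92.00).
top flange: A = 100 × 24 = 2400.00, centroid at (65.00, 174.00).
ΣA = 8340.00 mm², ΣAx_c = 542100.00 mm³, ΣAy_c = 732420.00 mm³.
x_c = 542100.00/8340.00 = 65.00 mm; y_c = 732420.00/8340.00 = 87.82 mm.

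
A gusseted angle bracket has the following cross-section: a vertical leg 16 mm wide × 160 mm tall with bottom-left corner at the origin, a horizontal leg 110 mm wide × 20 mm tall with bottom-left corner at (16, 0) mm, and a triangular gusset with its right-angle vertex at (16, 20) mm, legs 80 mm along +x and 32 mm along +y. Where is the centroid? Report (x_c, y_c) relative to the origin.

vertical leg: A = 16 × 160 = 2560.00, centroid at (8.00, 80.00).
horizontal leg: A = 110 × 20 = 2200.00, centroid at (71.00, 10.00).
gusset: A = ½·80·32 = 1280.00, centroid at (42.67, 30.67).
ΣA = 6040.00 mm², ΣAx_c = 231293.33 mm³, ΣAy_c = 266053.33 mm³.
x_c = 231293.33/6040.00 = 38.29 mm; y_c = 266053.33/6040.00 = 44.05 mm.

x_c = 38.29 mm, y_c = 44.05 mm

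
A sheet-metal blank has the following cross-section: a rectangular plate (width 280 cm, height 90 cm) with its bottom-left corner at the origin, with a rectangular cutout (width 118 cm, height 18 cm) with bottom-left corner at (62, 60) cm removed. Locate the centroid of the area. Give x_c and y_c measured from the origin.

plate: A = 280 × 90 = 25200.00, centroid at (140.00, 45.00).
hole: A = −(118 × 18) = -2124.00, centroid at (121.00, 69.00).
ΣA = 23076.00 cm², ΣAx_c = 3270996.00 cm³, ΣAy_c = 987444.00 cm³.
x_c = 3270996.00/23076.00 = 141.75 cm; y_c = 987444.00/23076.00 = 42.79 cm.

x_c = 141.75 cm, y_c = 42.79 cm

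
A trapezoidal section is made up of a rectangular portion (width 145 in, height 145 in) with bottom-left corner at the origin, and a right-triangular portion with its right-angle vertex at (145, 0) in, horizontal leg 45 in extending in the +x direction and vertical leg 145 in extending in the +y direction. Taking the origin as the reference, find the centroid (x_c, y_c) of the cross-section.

Part | A | x̄ᵢ | ȳᵢ | A·x̄ᵢ | A·ȳᵢ
rectangular portion | 21025.00 | 72.50 | 72.50 | 1524312.50 | 1524312.50
triangular portion | 3262.50 | 160.00 | 48.33 | 522000.00 | 157687.50
Σ | 24287.50 |  |  | 2046312.50 | 1682000.00
x_c = 2046312.50 / 24287.50 = 84.25 in
y_c = 1682000.00 / 24287.50 = 69.25 in

x_c = 84.25 in, y_c = 69.25 in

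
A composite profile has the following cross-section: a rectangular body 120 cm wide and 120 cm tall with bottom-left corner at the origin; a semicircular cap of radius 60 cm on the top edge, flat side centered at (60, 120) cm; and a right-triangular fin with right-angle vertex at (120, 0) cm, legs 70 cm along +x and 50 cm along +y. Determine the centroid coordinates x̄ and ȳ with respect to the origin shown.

Part | A | x̄ᵢ | ȳᵢ | A·x̄ᵢ | A·ȳᵢ
rectangular body | 14400.00 | 60.00 | 60.00 | 864000.00 | 864000.00
semicircular top | 5654.87 | 60.00 | 145.46 | 339292.01 | 822584.01
triangular fin | 1750.00 | 143.33 | 16.67 | 250833.33 | 29166.67
Σ | 21804.87 |  |  | 1454125.34 | 1715750.68
x̄ = 1454125.34 / 21804.87 = 66.69 cm
ȳ = 1715750.68 / 21804.87 = 78.69 cm

x̄ = 66.69 cm, ȳ = 78.69 cm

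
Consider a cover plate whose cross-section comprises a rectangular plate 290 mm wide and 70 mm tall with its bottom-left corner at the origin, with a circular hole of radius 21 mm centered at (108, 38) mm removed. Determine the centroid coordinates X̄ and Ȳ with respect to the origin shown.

plate: A = 290 × 70 = 20300.00, centroid at (145.00, 35.00).
hole: A = −π·21² = -1385.44, centroid at (108.00, 38.00).
ΣA = 18914.56 mm²
ΣAX̄ = (20300.00)(145.00) + (-1385.44)(108.00) = 2793872.23 mm³
ΣAȲ = (20300.00)(35.00) + (-1385.44)(38.00) = 657853.19 mm³
X̄ = 2793872.23 / 18914.56 = 147.71 mm
Ȳ = 657853.19 / 18914.56 = 34.78 mm

X̄ = 147.71 mm, Ȳ = 34.78 mm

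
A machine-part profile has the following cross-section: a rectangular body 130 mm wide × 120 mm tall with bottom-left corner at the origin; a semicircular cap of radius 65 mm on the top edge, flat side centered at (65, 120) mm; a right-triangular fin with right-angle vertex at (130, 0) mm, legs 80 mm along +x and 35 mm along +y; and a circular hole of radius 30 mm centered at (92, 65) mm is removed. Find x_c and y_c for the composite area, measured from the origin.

rectangular body: A = 130 × 120 = 15600.00, centroid at (65.00, 60.00).
semicircular top: A = ½π·65² = 6636.61, centroid at (65.00, 147.59).
triangular fin: A = ½·80·35 = 1400.00, centroid at (156.67, 11.67).
hole: A = −π·30² = -2827.43, centroid at (92.00, 65.00).
ΣA = 20809.18 mm²
ΣAx_c = (15600.00)(65.00) + (6636.61)(65.00) + (1400.00)(156.67) + (-2827.43)(92.00) = 1404589.40 mm³
ΣAy_c = (15600.00)(60.00) + (6636.61)(147.59) + (1400.00)(11.67) + (-2827.43)(65.00) = 1748027.23 mm³
x_c = 1404589.40 / 20809.18 = 67.50 mm
y_c = 1748027.23 / 20809.18 = 84.00 mm

x_c = 67.50 mm, y_c = 84.00 mm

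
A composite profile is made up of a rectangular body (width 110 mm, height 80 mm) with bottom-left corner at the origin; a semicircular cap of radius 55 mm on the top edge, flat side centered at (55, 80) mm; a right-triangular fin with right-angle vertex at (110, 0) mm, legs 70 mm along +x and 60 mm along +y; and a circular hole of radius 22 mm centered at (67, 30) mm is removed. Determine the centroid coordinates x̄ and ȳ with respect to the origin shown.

x̄ = 65.35 mm, ȳ = 59.40 mm

rectangular body: A = 110 × 80 = 8800.00, centroid at (55.00, 40.00).
semicircular top: A = ½π·55² = 4751.66, centroid at (55.00, 103.34).
triangular fin: A = ½·70·60 = 2100.00, centroid at (133.33, 20.00).
hole: A = −π·22² = -1520.53, centroid at (67.00, 30.00).
ΣA = 14131.13 mm², ΣAx̄ = 923465.67 mm³, ΣAȳ = 839433.45 mm³.
x̄ = 923465.67/14131.13 = 65.35 mm; ȳ = 839433.45/14131.13 = 59.40 mm.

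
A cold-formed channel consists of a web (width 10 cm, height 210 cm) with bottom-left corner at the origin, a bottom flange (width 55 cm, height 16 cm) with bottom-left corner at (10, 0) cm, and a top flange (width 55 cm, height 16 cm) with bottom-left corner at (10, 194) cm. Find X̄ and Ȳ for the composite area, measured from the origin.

Part | A | x̄ᵢ | ȳᵢ | A·x̄ᵢ | A·ȳᵢ
web | 2100.00 | 5.00 | 105.00 | 10500.00 | 220500.00
bottom flange | 880.00 | 37.50 | 8.00 | 33000.00 | 7040.00
top flange | 880.00 | 37.50 | 202.00 | 33000.00 | 177760.00
Σ | 3860.00 |  |  | 76500.00 | 405300.00
X̄ = 76500.00 / 3860.00 = 19.82 cm
Ȳ = 405300.00 / 3860.00 = 105.00 cm

X̄ = 19.82 cm, Ȳ = 105.00 cm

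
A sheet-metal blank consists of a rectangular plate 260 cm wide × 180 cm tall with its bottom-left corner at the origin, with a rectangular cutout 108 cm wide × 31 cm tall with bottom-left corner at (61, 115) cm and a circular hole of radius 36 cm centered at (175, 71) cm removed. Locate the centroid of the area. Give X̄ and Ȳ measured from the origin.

X̄ = 126.62 cm, Ȳ = 88.52 cm

Part | A | x̄ᵢ | ȳᵢ | A·x̄ᵢ | A·ȳᵢ
plate | 46800.00 | 130.00 | 90.00 | 6084000.00 | 4212000.00
hole 1 | -3348.00 | 115.00 | 130.50 | -385020.00 | -436914.00
hole 2 | -4071.50 | 175.00 | 71.00 | -712513.21 | -289076.79
Σ | 39380.50 |  |  | 4986466.79 | 3486009.21
X̄ = 4986466.79 / 39380.50 = 126.62 cm
Ȳ = 3486009.21 / 39380.50 = 88.52 cm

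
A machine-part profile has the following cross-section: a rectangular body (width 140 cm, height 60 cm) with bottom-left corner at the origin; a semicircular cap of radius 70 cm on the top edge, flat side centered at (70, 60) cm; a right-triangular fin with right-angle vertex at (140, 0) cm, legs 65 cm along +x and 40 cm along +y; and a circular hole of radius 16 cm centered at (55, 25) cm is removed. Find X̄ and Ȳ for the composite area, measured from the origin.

Part | A | x̄ᵢ | ȳᵢ | A·x̄ᵢ | A·ȳᵢ
rectangular body | 8400.00 | 70.00 | 30.00 | 588000.00 | 252000.00
semicircular top | 7696.90 | 70.00 | 89.71 | 538783.14 | 690480.79
triangular fin | 1300.00 | 161.67 | 13.33 | 210166.67 | 17333.33
hole | -804.25 | 55.00 | 25.00 | -44233.62 | -20106.19
Σ | 16592.65 |  |  | 1292716.18 | 939707.93
X̄ = 1292716.18 / 16592.65 = 77.91 cm
Ȳ = 939707.93 / 16592.65 = 56.63 cm

X̄ = 77.91 cm, Ȳ = 56.63 cm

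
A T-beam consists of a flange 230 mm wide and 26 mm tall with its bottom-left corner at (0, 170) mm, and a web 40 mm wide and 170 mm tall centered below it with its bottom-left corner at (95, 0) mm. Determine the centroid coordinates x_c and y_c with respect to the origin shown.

Part | A | x̄ᵢ | ȳᵢ | A·x̄ᵢ | A·ȳᵢ
web | 6800.00 | 115.00 | 85.00 | 782000.00 | 578000.00
flange | 5980.00 | 115.00 | 183.00 | 687700.00 | 1094340.00
Σ | 12780.00 |  |  | 1469700.00 | 1672340.00
x_c = 1469700.00 / 12780.00 = 115.00 mm
y_c = 1672340.00 / 12780.00 = 130.86 mm

x_c = 115.00 mm, y_c = 130.86 mm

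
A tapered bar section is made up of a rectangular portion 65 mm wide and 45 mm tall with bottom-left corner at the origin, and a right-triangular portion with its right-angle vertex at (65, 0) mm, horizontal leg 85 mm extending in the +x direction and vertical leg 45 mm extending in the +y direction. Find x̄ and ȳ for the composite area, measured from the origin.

x̄ = 56.55 mm, ȳ = 19.53 mm

Part | A | x̄ᵢ | ȳᵢ | A·x̄ᵢ | A·ȳᵢ
rectangular portion | 2925.00 | 32.50 | 22.50 | 95062.50 | 65812.50
triangular portion | 1912.50 | 93.33 | 15.00 | 178500.00 | 28687.50
Σ | 4837.50 |  |  | 273562.50 | 94500.00
x̄ = 273562.50 / 4837.50 = 56.55 mm
ȳ = 94500.00 / 4837.50 = 19.53 mm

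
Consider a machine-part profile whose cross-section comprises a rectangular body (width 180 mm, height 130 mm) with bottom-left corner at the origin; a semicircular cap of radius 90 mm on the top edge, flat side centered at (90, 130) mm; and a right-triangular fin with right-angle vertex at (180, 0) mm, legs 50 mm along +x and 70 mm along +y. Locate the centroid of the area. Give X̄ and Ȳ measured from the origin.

X̄ = 94.93 mm, Ȳ = 97.74 mm

rectangular body: A = 180 × 130 = 23400.00, centroid at (90.00, 65.00).
semicircular top: A = ½π·90² = 12723.45, centroid at (90.00, 168.20).
triangular fin: A = ½·50·70 = 1750.00, centroid at (196.67, 23.33).
ΣA = 37873.45 mm²
ΣAX̄ = (23400.00)(90.00) + (12723.45)(90.00) + (1750.00)(196.67) = 3595277.19 mm³
ΣAȲ = (23400.00)(65.00) + (12723.45)(168.20) + (1750.00)(23.33) = 3701881.87 mm³
X̄ = 3595277.19 / 37873.45 = 94.93 mm
Ȳ = 3701881.87 / 37873.45 = 97.74 mm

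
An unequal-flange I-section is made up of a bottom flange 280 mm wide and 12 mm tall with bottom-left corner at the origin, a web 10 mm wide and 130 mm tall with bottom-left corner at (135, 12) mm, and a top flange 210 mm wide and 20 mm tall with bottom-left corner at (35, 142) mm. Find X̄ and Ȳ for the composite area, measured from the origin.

X̄ = 140.00 mm, Ȳ = 85.63 mm

bottom flange: A = 280 × 12 = 3360.00, centroid at (140.00, 6.00).
web: A = 10 × 130 = 1300.00, centroid at (140.00, 77.00).
top flange: A = 210 × 20 = 4200.00, centroid at (140.00, 152.00).
ΣA = 8860.00 mm², ΣAX̄ = 1240400.00 mm³, ΣAȲ = 758660.00 mm³.
X̄ = 1240400.00/8860.00 = 140.00 mm; Ȳ = 758660.00/8860.00 = 85.63 mm.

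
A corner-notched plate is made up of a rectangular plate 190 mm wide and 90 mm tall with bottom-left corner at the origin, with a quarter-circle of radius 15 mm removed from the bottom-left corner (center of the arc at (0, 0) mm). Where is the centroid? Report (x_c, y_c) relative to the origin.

plate: A = 190 × 90 = 17100.00, centroid at (95.00, 45.00).
removed quarter-circle: A = −¼π·15² = -176.71, centroid at (6.37, 6.37).
ΣA = 16923.29 mm²
ΣAx_c = (17100.00)(95.00) + (-176.71)(6.37) = 1623375.00 mm³
ΣAy_c = (17100.00)(45.00) + (-176.71)(6.37) = 768375.00 mm³
x_c = 1623375.00 / 16923.29 = 95.93 mm
y_c = 768375.00 / 16923.29 = 45.40 mm

x_c = 95.93 mm, y_c = 45.40 mm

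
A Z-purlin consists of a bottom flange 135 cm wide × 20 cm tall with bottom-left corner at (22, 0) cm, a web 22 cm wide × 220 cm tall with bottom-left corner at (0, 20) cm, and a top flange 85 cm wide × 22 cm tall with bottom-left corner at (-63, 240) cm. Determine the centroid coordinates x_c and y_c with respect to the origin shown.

Part | A | x̄ᵢ | ȳᵢ | A·x̄ᵢ | A·ȳᵢ
bottom flange | 2700.00 | 89.50 | 10.00 | 241650.00 | 27000.00
web | 4840.00 | 11.00 | 130.00 | 53240.00 | 629200.00
top flange | 1870.00 | -20.50 | 251.00 | -38335.00 | 469370.00
Σ | 9410.00 |  |  | 256555.00 | 1125570.00
x_c = 256555.00 / 9410.00 = 27.26 cm
y_c = 1125570.00 / 9410.00 = 119.61 cm

x_c = 27.26 cm, y_c = 119.61 cm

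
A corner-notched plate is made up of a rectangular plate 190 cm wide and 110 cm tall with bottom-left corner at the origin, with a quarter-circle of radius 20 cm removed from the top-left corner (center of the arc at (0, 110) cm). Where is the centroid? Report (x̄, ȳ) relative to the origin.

Part | A | x̄ᵢ | ȳᵢ | A·x̄ᵢ | A·ȳᵢ
plate | 20900.00 | 95.00 | 55.00 | 1985500.00 | 1149500.00
removed quarter-circle | -314.16 | 8.49 | 101.51 | -2666.67 | -31890.85
Σ | 20585.84 |  |  | 1982833.33 | 1117609.15
x̄ = 1982833.33 / 20585.84 = 96.32 cm
ȳ = 1117609.15 / 20585.84 = 54.29 cm

x̄ = 96.32 cm, ȳ = 54.29 cm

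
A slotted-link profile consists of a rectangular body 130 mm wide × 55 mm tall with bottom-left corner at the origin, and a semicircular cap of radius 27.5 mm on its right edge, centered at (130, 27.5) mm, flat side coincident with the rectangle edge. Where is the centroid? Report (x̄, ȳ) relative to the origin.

x̄ = 75.92 mm, ȳ = 27.50 mm

rectangular body: A = 130 × 55 = 7150.00, centroid at (65.00, 27.50).
semicircular end: A = ½π·27.5² = 1187.91, centroid at (141.67, 27.50).
ΣA = 8337.91 mm²
ΣAx̄ = (7150.00)(65.00) + (1187.91)(141.67) = 633043.50 mm³
ΣAȳ = (7150.00)(27.50) + (1187.91)(27.50) = 229292.65 mm³
x̄ = 633043.50 / 8337.91 = 75.92 mm
ȳ = 229292.65 / 8337.91 = 27.50 mm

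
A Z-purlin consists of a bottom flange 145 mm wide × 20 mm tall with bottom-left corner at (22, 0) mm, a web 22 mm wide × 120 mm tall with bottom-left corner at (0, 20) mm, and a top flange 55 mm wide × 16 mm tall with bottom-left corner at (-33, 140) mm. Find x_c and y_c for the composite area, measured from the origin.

x_c = 46.46 mm, y_c = 57.70 mm

Part | A | x̄ᵢ | ȳᵢ | A·x̄ᵢ | A·ȳᵢ
bottom flange | 2900.00 | 94.50 | 10.00 | 274050.00 | 29000.00
web | 2640.00 | 11.00 | 80.00 | 29040.00 | 211200.00
top flange | 880.00 | -5.50 | 148.00 | -4840.00 | 130240.00
Σ | 6420.00 |  |  | 298250.00 | 370440.00
x_c = 298250.00 / 6420.00 = 46.46 mm
y_c = 370440.00 / 6420.00 = 57.70 mm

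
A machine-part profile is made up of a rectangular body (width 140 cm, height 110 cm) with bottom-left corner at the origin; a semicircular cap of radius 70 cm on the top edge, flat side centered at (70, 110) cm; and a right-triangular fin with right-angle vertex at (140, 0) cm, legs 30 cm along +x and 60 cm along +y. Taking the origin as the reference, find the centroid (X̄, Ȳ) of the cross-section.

rectangular body: A = 140 × 110 = 15400.00, centroid at (70.00, 55.00).
semicircular top: A = ½π·70² = 7696.90, centroid at (70.00, 139.71).
triangular fin: A = ½·30·60 = 900.00, centroid at (150.00, 20.00).
ΣA = 23996.90 cm², ΣAX̄ = 1751783.14 cm³, ΣAȲ = 1940325.89 cm³.
X̄ = 1751783.14/23996.90 = 73.00 cm; Ȳ = 1940325.89/23996.90 = 80.86 cm.

X̄ = 73.00 cm, Ȳ = 80.86 cm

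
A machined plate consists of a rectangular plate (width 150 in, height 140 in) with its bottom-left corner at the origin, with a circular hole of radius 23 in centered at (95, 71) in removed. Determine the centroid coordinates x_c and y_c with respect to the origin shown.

x_c = 73.28 in, y_c = 69.91 in

plate: A = 150 × 140 = 21000.00, centroid at (75.00, 70.00).
hole: A = −π·23² = -1661.90, centroid at (95.00, 71.00).
ΣA = 19338.10 in², ΣAx_c = 1417119.26 in³, ΣAy_c = 1352004.92 in³.
x_c = 1417119.26/19338.10 = 73.28 in; y_c = 1352004.92/19338.10 = 69.91 in.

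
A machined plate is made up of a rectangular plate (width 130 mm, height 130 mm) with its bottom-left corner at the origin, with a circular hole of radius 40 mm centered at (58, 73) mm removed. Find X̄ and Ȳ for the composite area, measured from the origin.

X̄ = 67.96 mm, Ȳ = 61.61 mm

Part | A | x̄ᵢ | ȳᵢ | A·x̄ᵢ | A·ȳᵢ
plate | 16900.00 | 65.00 | 65.00 | 1098500.00 | 1098500.00
hole | -5026.55 | 58.00 | 73.00 | -291539.80 | -366938.02
Σ | 11873.45 |  |  | 806960.20 | 731561.98
X̄ = 806960.20 / 11873.45 = 67.96 mm
Ȳ = 731561.98 / 11873.45 = 61.61 mm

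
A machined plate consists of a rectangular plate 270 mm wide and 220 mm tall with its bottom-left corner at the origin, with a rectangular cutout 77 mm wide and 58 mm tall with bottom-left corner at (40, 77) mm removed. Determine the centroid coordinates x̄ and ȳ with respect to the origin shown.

x̄ = 139.59 mm, ȳ = 110.33 mm

plate: A = 270 × 220 = 59400.00, centroid at (135.00, 110.00).
hole: A = −(77 × 58) = -4466.00, centroid at (78.50, 106.00).
ΣA = 54934.00 mm², ΣAx̄ = 7668419.00 mm³, ΣAȳ = 6060604.00 mm³.
x̄ = 7668419.00/54934.00 = 139.59 mm; ȳ = 6060604.00/54934.00 = 110.33 mm.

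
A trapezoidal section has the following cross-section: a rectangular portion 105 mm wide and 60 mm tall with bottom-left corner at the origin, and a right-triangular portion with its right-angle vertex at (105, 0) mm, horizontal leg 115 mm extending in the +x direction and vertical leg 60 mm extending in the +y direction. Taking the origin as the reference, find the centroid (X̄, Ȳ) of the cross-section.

X̄ = 84.64 mm, Ȳ = 26.46 mm

rectangular portion: A = 105 × 60 = 6300.00, centroid at (52.50, 30.00).
triangular portion: A = ½·115·60 = 3450.00, centroid at (143.33, 20.00).
ΣA = 9750.00 mm², ΣAX̄ = 825250.00 mm³, ΣAȲ = 258000.00 mm³.
X̄ = 825250.00/9750.00 = 84.64 mm; Ȳ = 258000.00/9750.00 = 26.46 mm.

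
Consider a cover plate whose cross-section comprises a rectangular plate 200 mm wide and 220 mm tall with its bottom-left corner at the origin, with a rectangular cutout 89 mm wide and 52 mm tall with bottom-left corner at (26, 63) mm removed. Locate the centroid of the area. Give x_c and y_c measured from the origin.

Part | A | x̄ᵢ | ȳᵢ | A·x̄ᵢ | A·ȳᵢ
plate | 44000.00 | 100.00 | 110.00 | 4400000.00 | 4840000.00
hole | -4628.00 | 70.50 | 89.00 | -326274.00 | -411892.00
Σ | 39372.00 |  |  | 4073726.00 | 4428108.00
x_c = 4073726.00 / 39372.00 = 103.47 mm
y_c = 4428108.00 / 39372.00 = 112.47 mm

x_c = 103.47 mm, y_c = 112.47 mm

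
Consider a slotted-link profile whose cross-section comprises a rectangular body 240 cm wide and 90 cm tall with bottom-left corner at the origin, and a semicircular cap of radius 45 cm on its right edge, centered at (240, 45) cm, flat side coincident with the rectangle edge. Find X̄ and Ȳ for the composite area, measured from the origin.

X̄ = 137.85 cm, Ȳ = 45.00 cm

rectangular body: A = 240 × 90 = 21600.00, centroid at (120.00, 45.00).
semicircular end: A = ½π·45² = 3180.86, centroid at (259.10, 45.00).
ΣA = 24780.86 cm²
ΣAX̄ = (21600.00)(120.00) + (3180.86)(259.10) = 3416157.01 cm³
ΣAȲ = (21600.00)(45.00) + (3180.86)(45.00) = 1115138.82 cm³
X̄ = 3416157.01 / 24780.86 = 137.85 cm
Ȳ = 1115138.82 / 24780.86 = 45.00 cm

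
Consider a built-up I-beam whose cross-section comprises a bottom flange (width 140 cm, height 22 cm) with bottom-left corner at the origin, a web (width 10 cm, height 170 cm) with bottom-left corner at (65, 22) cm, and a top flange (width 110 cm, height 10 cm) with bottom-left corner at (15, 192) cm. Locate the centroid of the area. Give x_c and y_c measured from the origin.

bottom flange: A = 140 × 22 = 3080.00, centroid at (70.00, 11.00).
web: A = 10 × 170 = 1700.00, centroid at (70.00, 107.00).
top flange: A = 110 × 10 = 1100.00, centroid at (70.00, 197.00).
ΣA = 5880.00 cm²
ΣAx_c = (3080.00)(70.00) + (1700.00)(70.00) + (1100.00)(70.00) = 411600.00 cm³
ΣAy_c = (3080.00)(11.00) + (1700.00)(107.00) + (1100.00)(197.00) = 432480.00 cm³
x_c = 411600.00 / 5880.00 = 70.00 cm
y_c = 432480.00 / 5880.00 = 73.55 cm

x_c = 70.00 cm, y_c = 73.55 cm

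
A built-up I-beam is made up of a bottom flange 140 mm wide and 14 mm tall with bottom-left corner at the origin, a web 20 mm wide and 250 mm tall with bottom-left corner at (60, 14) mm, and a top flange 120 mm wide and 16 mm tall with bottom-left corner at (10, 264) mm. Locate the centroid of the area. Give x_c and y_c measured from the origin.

x_c = 70.00 mm, y_c = 138.62 mm

bottom flange: A = 140 × 14 = 1960.00, centroid at (70.00, 7.00).
web: A = 20 × 250 = 5000.00, centroid at (70.00, 139.00).
top flange: A = 120 × 16 = 1920.00, centroid at (70.00, 272.00).
ΣA = 8880.00 mm², ΣAx_c = 621600.00 mm³, ΣAy_c = 1230960.00 mm³.
x_c = 621600.00/8880.00 = 70.00 mm; y_c = 1230960.00/8880.00 = 138.62 mm.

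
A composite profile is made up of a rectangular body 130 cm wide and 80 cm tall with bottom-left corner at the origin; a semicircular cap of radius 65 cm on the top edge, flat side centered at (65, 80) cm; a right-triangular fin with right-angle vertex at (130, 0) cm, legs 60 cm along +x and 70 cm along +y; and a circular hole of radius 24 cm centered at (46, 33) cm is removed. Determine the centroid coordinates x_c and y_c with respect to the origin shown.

rectangular body: A = 130 × 80 = 10400.00, centroid at (65.00, 40.00).
semicircular top: A = ½π·65² = 6636.61, centroid at (65.00, 107.59).
triangular fin: A = ½·60·70 = 2100.00, centroid at (150.00, 23.33).
hole: A = −π·24² = -1809.56, centroid at (46.00, 33.00).
ΣA = 17327.06 cm²
ΣAx_c = (10400.00)(65.00) + (6636.61)(65.00) + (2100.00)(150.00) + (-1809.56)(46.00) = 1339140.30 cm³
ΣAy_c = (10400.00)(40.00) + (6636.61)(107.59) + (2100.00)(23.33) + (-1809.56)(33.00) = 1119297.10 cm³
x_c = 1339140.30 / 17327.06 = 77.29 cm
y_c = 1119297.10 / 17327.06 = 64.60 cm

x_c = 77.29 cm, y_c = 64.60 cm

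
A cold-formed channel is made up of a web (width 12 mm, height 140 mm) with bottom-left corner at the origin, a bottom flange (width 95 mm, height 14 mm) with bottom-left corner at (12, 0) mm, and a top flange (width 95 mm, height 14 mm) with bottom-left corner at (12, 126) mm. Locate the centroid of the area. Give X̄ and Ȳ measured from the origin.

web: A = 12 × 140 = 1680.00, centroid at (6.00, 70.00).
bottom flange: A = 95 × 14 = 1330.00, centroid at (59.50, 7.00).
top flange: A = 95 × 14 = 1330.00, centroid at (59.50, 133.00).
ΣA = 4340.00 mm²
ΣAX̄ = (1680.00)(6.00) + (1330.00)(59.50) + (1330.00)(59.50) = 168350.00 mm³
ΣAȲ = (1680.00)(70.00) + (1330.00)(7.00) + (1330.00)(133.00) = 303800.00 mm³
X̄ = 168350.00 / 4340.00 = 38.79 mm
Ȳ = 303800.00 / 4340.00 = 70.00 mm

X̄ = 38.79 mm, Ȳ = 70.00 mm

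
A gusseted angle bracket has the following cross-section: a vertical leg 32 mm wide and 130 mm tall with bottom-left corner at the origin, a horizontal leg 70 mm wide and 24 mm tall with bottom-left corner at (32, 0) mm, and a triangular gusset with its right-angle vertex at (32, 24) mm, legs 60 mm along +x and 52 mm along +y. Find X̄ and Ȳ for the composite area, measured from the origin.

X̄ = 35.17 mm, Ȳ = 47.98 mm

vertical leg: A = 32 × 130 = 4160.00, centroid at (16.00, 65.00).
horizontal leg: A = 70 × 24 = 1680.00, centroid at (67.00, 12.00).
gusset: A = ½·60·52 = 1560.00, centroid at (52.00, 41.33).
ΣA = 7400.00 mm², ΣAX̄ = 260240.00 mm³, ΣAȲ = 355040.00 mm³.
X̄ = 260240.00/7400.00 = 35.17 mm; Ȳ = 355040.00/7400.00 = 47.98 mm.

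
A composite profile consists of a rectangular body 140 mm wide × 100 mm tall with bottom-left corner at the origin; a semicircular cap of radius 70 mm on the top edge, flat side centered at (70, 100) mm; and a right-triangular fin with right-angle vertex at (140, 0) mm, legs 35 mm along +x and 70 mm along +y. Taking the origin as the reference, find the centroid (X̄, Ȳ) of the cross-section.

X̄ = 74.36 mm, Ȳ = 75.34 mm

rectangular body: A = 140 × 100 = 14000.00, centroid at (70.00, 50.00).
semicircular top: A = ½π·70² = 7696.90, centroid at (70.00, 129.71).
triangular fin: A = ½·35·70 = 1225.00, centroid at (151.67, 23.33).
ΣA = 22921.90 mm²
ΣAX̄ = (14000.00)(70.00) + (7696.90)(70.00) + (1225.00)(151.67) = 1704574.81 mm³
ΣAȲ = (14000.00)(50.00) + (7696.90)(129.71) + (1225.00)(23.33) = 1726940.20 mm³
X̄ = 1704574.81 / 22921.90 = 74.36 mm
Ȳ = 1726940.20 / 22921.90 = 75.34 mm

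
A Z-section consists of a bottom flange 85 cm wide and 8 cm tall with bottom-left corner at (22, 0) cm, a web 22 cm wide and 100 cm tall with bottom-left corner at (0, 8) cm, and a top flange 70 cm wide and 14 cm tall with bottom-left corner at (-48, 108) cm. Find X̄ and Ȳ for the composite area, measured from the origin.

X̄ = 14.33 cm, Ȳ = 62.96 cm

bottom flange: A = 85 × 8 = 680.00, centroid at (64.50, 4.00).
web: A = 22 × 100 = 2200.00, centroid at (11.00, 58.00).
top flange: A = 70 × 14 = 980.00, centroid at (-13.00, 115.00).
ΣA = 3860.00 cm², ΣAX̄ = 55320.00 cm³, ΣAȲ = 243020.00 cm³.
X̄ = 55320.00/3860.00 = 14.33 cm; Ȳ = 243020.00/3860.00 = 62.96 cm.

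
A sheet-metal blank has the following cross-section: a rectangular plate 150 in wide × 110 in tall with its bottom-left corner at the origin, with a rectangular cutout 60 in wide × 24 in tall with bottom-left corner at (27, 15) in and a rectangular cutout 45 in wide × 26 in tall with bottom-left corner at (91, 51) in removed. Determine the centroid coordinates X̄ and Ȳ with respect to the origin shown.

plate: A = 150 × 110 = 16500.00, centroid at (75.00, 55.00).
hole 1: A = −(60 × 24) = -1440.00, centroid at (57.00, 27.00).
hole 2: A = −(45 × 26) = -1170.00, centroid at (113.50, 64.00).
ΣA = 13890.00 in²
ΣAX̄ = (16500.00)(75.00) + (-1440.00)(57.00) + (-1170.00)(113.50) = 1022625.00 in³
ΣAȲ = (16500.00)(55.00) + (-1440.00)(27.00) + (-1170.00)(64.00) = 793740.00 in³
X̄ = 1022625.00 / 13890.00 = 73.62 in
Ȳ = 793740.00 / 13890.00 = 57.14 in

X̄ = 73.62 in, Ȳ = 57.14 in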